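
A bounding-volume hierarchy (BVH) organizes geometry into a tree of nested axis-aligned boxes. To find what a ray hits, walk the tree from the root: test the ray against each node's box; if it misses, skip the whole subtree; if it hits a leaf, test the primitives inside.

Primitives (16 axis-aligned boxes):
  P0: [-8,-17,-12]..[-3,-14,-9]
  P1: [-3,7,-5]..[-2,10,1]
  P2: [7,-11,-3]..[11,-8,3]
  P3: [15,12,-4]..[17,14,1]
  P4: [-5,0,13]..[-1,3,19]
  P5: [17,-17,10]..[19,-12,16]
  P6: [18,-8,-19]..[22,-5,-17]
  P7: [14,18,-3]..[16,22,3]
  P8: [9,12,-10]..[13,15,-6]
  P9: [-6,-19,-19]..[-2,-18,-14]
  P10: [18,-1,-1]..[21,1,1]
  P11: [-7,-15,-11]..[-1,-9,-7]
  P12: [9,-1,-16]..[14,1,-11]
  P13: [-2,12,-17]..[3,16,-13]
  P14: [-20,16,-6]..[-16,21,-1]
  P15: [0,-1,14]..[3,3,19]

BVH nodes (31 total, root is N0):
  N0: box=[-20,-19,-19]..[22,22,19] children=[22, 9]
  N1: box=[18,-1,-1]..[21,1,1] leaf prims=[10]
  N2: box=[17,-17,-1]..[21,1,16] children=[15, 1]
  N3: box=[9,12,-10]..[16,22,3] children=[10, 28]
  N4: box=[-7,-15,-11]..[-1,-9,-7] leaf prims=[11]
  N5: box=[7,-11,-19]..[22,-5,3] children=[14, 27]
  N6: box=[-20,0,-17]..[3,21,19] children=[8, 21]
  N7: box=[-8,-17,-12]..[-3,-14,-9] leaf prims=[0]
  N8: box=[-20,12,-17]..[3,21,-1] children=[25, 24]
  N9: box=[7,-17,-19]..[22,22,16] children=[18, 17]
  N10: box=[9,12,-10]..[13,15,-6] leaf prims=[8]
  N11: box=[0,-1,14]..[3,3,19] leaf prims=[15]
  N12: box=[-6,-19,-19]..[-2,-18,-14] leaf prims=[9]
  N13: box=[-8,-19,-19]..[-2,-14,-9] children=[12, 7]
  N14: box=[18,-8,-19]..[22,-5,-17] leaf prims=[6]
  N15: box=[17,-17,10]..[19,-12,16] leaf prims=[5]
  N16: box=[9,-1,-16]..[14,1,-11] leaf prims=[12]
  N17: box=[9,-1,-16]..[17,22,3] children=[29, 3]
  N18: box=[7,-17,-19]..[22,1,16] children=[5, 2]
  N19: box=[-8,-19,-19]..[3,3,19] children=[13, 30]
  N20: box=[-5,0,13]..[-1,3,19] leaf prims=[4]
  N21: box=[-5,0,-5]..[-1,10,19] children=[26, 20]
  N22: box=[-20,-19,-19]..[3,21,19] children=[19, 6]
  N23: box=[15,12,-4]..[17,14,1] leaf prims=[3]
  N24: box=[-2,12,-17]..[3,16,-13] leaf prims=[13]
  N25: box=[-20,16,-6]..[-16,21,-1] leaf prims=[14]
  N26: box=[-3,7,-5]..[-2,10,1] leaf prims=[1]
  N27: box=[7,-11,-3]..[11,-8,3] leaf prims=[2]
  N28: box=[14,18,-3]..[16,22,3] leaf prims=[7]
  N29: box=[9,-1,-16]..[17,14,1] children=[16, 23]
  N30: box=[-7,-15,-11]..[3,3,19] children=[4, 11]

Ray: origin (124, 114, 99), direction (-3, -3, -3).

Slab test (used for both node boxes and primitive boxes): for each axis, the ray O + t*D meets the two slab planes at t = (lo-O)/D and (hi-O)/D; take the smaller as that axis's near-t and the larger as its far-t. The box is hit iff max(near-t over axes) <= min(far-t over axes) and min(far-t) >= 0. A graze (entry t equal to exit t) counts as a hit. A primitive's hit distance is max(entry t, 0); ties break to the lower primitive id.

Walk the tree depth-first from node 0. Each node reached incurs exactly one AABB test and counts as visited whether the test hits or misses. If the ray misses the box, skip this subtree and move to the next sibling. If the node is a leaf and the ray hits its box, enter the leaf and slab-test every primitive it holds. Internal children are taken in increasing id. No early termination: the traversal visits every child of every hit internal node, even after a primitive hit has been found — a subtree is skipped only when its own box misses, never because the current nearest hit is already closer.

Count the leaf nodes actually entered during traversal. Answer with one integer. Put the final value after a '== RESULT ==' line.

Traverse from the root:
N0 x:[34,48] y:[92/3,133/3] z:[80/3,118/3] -> hit [34,118/3], descend [9, 22]
  N9 x:[34,39] y:[92/3,131/3] z:[83/3,118/3] -> hit [34,39], descend [17, 18]
    N17 x:[107/3,115/3] y:[92/3,115/3] z:[32,115/3] -> hit [107/3,115/3], descend [3, 29]
      N3 x:[36,115/3] y:[92/3,34] z:[32,109/3] -> miss, prune
      N29 x:[107/3,115/3] y:[100/3,115/3] z:[98/3,115/3] -> hit [107/3,115/3], descend [16, 23]
        N16 x:[110/3,115/3] y:[113/3,115/3] z:[110/3,115/3] -> hit [113/3,115/3] leaf, test {P12@t=113/3}
        N23 x:[107/3,109/3] y:[100/3,34] z:[98/3,103/3] -> miss, prune
    N18 x:[34,39] y:[113/3,131/3] z:[83/3,118/3] -> hit [113/3,39], descend [2, 5]
      N2 x:[103/3,107/3] y:[113/3,131/3] z:[83/3,100/3] -> miss, prune
      N5 x:[34,39] y:[119/3,125/3] z:[32,118/3] -> miss, prune
  N22 x:[121/3,48] y:[31,133/3] z:[80/3,118/3] -> miss, prune

11 AABB tests over nodes [0, 9, 17, 3, 29, 16, 23, 18, 2, 5, 22]; 1 leaf entered; closest P12.

== RESULT ==
1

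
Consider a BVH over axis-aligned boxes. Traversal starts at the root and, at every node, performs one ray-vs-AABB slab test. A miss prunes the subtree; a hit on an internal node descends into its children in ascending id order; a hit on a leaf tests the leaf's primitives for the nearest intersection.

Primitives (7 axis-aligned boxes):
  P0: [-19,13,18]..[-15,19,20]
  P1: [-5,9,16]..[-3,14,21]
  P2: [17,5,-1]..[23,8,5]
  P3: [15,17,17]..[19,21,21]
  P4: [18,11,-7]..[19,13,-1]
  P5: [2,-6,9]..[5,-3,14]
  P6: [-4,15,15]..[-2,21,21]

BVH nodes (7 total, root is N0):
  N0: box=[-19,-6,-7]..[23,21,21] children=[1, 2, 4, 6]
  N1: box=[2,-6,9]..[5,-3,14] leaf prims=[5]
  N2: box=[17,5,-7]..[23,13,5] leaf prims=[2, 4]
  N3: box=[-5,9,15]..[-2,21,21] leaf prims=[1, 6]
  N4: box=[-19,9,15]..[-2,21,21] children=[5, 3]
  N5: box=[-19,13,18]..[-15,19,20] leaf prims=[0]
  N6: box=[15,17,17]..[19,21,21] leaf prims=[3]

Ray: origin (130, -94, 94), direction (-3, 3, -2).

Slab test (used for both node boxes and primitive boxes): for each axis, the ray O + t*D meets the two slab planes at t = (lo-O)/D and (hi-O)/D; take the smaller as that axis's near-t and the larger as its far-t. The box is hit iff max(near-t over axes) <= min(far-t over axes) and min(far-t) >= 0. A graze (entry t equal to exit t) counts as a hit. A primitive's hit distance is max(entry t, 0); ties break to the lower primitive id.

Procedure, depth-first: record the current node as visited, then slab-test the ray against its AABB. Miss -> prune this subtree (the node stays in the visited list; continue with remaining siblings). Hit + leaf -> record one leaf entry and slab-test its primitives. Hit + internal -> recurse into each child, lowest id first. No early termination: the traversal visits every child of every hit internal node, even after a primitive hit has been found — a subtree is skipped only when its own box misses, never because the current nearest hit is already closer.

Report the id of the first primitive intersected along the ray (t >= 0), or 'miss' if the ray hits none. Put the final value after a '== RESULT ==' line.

Trace the traversal:
N0 x:[107/3,149/3] y:[88/3,115/3] z:[73/2,101/2] -> hit [73/2,115/3], descend [1, 2, 4, 6]
  N1 x:[125/3,128/3] y:[88/3,91/3] z:[40,85/2] -> miss, prune
  N2 x:[107/3,113/3] y:[33,107/3] z:[89/2,101/2] -> miss, prune
  N4 x:[44,149/3] y:[103/3,115/3] z:[73/2,79/2] -> miss, prune
  N6 x:[37,115/3] y:[37,115/3] z:[73/2,77/2] -> hit [37,115/3] leaf, test {P3@t=37}

order=[0, 1, 2, 4, 6]  |boxes|=5  |leaves|=1  hit=P3

== RESULT ==
3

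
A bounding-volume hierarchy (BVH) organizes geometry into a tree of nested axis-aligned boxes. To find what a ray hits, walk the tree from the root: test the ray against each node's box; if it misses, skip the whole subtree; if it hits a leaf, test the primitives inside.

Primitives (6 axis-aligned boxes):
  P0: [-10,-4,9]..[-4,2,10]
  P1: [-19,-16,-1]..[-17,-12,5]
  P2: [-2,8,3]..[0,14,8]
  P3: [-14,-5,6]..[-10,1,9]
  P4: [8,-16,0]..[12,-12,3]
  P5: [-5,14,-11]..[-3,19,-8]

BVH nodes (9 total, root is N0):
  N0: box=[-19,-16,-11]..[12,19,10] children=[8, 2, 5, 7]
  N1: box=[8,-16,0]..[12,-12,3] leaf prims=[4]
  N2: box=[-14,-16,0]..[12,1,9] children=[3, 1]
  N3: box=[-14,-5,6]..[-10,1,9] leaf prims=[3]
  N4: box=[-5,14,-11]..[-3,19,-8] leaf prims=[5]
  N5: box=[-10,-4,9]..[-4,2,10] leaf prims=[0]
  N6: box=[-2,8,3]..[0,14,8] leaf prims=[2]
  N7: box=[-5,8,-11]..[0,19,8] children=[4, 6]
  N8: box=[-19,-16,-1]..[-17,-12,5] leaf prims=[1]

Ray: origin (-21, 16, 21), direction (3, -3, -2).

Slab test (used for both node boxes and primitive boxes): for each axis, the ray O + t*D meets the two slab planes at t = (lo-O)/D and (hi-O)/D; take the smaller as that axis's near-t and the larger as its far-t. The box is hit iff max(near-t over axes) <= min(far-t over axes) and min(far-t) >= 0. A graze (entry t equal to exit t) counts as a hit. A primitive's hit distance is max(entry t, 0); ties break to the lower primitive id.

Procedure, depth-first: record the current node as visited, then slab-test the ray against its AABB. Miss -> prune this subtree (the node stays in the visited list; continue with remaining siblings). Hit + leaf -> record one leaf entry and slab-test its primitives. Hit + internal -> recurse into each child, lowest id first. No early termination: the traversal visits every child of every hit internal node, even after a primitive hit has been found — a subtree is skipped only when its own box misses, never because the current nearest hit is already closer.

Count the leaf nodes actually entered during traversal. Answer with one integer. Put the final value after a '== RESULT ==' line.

Trace the traversal:
N0 x:[2/3,11] y:[-1,32/3] z:[11/2,16] -> hit [11/2,32/3], descend [2, 5, 7, 8]
  N2 x:[7/3,11] y:[5,32/3] z:[6,21/2] -> hit [6,21/2], descend [1, 3]
    N1 x:[29/3,11] y:[28/3,32/3] z:[9,21/2] -> hit [29/3,21/2] leaf, test {P4@t=29/3}
    N3 x:[7/3,11/3] y:[5,7] z:[6,15/2] -> miss, prune
  N5 x:[11/3,17/3] y:[14/3,20/3] z:[11/2,6] -> hit [11/2,17/3] leaf, test {P0@t=11/2}
  N7 x:[16/3,7] y:[-1,8/3] z:[13/2,16] -> miss, prune
  N8 x:[2/3,4/3] y:[28/3,32/3] z:[8,11] -> miss, prune

order=[0, 2, 1, 3, 5, 7, 8]  |boxes|=7  |leaves|=2  hit=P0

== RESULT ==
2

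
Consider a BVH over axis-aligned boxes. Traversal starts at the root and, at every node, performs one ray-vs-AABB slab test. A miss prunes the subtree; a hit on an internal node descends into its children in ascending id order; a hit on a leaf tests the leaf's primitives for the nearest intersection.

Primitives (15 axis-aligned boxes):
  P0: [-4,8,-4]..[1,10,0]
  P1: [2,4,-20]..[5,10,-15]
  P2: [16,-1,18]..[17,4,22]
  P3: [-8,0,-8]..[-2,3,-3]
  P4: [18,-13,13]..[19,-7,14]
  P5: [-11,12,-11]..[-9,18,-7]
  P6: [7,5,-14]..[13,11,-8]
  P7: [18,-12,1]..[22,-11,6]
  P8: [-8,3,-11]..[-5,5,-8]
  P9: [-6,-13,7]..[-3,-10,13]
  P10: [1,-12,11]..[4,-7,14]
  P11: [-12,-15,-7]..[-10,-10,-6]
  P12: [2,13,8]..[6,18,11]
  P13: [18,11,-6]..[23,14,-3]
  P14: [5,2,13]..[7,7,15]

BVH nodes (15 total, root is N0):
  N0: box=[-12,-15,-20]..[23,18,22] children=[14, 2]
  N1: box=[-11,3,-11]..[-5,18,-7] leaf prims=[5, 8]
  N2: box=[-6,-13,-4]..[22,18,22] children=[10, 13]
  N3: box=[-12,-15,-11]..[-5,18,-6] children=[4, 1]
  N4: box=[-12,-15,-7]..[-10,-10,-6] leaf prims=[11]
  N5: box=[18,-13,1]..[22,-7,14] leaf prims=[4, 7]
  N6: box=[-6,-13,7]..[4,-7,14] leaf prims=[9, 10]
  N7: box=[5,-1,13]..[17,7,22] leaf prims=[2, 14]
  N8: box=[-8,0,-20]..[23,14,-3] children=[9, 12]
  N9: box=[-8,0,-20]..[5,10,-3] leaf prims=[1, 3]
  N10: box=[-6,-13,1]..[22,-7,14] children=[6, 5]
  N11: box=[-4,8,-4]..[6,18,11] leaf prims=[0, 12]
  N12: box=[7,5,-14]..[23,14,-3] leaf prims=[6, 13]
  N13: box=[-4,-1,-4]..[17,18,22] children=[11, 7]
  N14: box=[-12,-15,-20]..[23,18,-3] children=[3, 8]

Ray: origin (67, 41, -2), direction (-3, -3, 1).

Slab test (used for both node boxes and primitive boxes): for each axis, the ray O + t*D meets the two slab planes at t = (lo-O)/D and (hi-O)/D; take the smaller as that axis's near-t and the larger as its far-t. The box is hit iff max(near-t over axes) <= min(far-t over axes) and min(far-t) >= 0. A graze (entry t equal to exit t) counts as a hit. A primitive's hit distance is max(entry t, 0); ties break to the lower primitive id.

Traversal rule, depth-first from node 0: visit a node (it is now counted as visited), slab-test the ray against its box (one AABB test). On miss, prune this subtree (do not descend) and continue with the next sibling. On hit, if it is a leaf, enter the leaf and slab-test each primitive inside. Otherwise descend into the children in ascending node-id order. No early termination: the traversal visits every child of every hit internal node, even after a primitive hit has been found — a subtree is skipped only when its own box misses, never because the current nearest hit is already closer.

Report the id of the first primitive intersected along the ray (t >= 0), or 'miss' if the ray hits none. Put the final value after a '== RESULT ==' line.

Traverse from the root:
N0 x:[44/3,79/3] y:[23/3,56/3] z:[-18,24] -> hit [44/3,56/3], descend [2, 14]
  N2 x:[15,73/3] y:[23/3,18] z:[-2,24] -> hit [15,18], descend [10, 13]
    N10 x:[15,73/3] y:[16,18] z:[3,16] -> hit [16,16], descend [5, 6]
      N5 x:[15,49/3] y:[16,18] z:[3,16] -> hit [16,16] leaf, test {P4@t=16, P7(miss)}
      N6 x:[21,73/3] y:[16,18] z:[9,16] -> miss, prune
    N13 x:[50/3,71/3] y:[23/3,14] z:[-2,24] -> miss, prune
  N14 x:[44/3,79/3] y:[23/3,56/3] z:[-18,-1] -> miss, prune

Visited [0, 2, 10, 5, 6, 13, 14]. Tests: 7 box, 1 leaf. Nearest: P4.

== RESULT ==
4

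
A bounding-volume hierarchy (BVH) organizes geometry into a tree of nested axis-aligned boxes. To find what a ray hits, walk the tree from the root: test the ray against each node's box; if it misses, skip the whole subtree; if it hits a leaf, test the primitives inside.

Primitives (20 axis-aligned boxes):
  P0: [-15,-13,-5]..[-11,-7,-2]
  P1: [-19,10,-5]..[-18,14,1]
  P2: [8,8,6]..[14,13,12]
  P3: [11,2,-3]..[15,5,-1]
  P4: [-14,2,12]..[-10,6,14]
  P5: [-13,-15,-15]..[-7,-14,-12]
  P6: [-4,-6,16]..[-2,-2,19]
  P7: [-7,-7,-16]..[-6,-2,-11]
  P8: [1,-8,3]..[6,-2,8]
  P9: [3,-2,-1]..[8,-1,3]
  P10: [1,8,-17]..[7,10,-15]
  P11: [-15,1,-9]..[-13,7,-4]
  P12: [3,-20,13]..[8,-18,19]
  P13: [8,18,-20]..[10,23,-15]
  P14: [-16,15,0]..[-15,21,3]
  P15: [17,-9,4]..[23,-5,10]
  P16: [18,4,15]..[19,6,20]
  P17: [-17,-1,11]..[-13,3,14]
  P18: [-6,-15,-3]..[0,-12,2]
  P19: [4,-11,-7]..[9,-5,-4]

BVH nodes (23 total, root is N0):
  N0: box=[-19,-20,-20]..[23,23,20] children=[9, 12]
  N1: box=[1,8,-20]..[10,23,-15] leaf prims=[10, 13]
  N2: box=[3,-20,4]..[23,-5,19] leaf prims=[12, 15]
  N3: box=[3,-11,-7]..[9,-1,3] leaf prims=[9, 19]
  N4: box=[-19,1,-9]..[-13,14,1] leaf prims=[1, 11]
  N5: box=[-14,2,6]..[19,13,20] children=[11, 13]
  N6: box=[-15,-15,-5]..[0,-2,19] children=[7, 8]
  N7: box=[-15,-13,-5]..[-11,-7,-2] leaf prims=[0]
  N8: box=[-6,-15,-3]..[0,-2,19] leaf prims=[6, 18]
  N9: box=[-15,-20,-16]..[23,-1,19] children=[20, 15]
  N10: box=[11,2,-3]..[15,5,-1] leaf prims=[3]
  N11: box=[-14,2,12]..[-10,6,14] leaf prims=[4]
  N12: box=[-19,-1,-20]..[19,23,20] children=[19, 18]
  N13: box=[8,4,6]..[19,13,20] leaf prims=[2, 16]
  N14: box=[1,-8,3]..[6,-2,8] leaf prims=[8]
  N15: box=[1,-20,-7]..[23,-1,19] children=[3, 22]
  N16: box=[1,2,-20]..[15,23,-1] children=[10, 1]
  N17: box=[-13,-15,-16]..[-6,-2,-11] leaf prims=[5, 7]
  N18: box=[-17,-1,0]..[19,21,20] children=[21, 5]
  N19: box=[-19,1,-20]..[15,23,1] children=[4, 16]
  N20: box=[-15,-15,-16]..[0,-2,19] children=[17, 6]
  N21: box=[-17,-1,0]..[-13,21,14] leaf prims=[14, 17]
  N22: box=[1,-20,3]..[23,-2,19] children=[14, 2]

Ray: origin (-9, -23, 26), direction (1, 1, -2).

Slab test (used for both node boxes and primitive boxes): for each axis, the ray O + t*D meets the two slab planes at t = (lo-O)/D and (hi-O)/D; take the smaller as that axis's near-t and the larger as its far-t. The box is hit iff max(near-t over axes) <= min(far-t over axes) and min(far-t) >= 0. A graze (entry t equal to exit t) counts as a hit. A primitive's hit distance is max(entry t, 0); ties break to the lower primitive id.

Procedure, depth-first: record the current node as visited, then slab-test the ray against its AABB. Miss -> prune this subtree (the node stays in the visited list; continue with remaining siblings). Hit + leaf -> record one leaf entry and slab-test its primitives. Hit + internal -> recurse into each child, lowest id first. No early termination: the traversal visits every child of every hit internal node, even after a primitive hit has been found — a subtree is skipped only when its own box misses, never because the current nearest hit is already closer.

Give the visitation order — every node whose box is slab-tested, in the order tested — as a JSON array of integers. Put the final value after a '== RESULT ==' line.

Trace the traversal:
N0 x:[-10,32] y:[3,46] z:[3,23] -> hit [3,23], descend [9, 12]
  N9 x:[-6,32] y:[3,22] z:[7/2,21] -> hit [7/2,21], descend [15, 20]
    N15 x:[10,32] y:[3,22] z:[7/2,33/2] -> hit [10,33/2], descend [3, 22]
      N3 x:[12,18] y:[12,22] z:[23/2,33/2] -> hit [12,33/2] leaf, test {P9(miss), P19@t=15}
      N22 x:[10,32] y:[3,21] z:[7/2,23/2] -> hit [10,23/2], descend [2, 14]
        N2 x:[12,32] y:[3,18] z:[7/2,11] -> miss, prune
        N14 x:[10,15] y:[15,21] z:[9,23/2] -> miss, prune
    N20 x:[-6,9] y:[8,21] z:[7/2,21] -> hit [8,9], descend [6, 17]
      N6 x:[-6,9] y:[8,21] z:[7/2,31/2] -> hit [8,9], descend [7, 8]
        N7 x:[-6,-2] y:[10,16] z:[14,31/2] -> miss, prune
        N8 x:[3,9] y:[8,21] z:[7/2,29/2] -> hit [8,9] leaf, test {P6(miss), P18(miss)}
      N17 x:[-4,3] y:[8,21] z:[37/2,21] -> miss, prune
  N12 x:[-10,28] y:[22,46] z:[3,23] -> hit [22,23], descend [18, 19]
    N18 x:[-8,28] y:[22,44] z:[3,13] -> miss, prune
    N19 x:[-10,24] y:[24,46] z:[25/2,23] -> miss, prune

order=[0, 9, 15, 3, 22, 2, 14, 20, 6, 7, 8, 17, 12, 18, 19]  |boxes|=15  |leaves|=2  hit=P19

== RESULT ==
[0, 9, 15, 3, 22, 2, 14, 20, 6, 7, 8, 17, 12, 18, 19]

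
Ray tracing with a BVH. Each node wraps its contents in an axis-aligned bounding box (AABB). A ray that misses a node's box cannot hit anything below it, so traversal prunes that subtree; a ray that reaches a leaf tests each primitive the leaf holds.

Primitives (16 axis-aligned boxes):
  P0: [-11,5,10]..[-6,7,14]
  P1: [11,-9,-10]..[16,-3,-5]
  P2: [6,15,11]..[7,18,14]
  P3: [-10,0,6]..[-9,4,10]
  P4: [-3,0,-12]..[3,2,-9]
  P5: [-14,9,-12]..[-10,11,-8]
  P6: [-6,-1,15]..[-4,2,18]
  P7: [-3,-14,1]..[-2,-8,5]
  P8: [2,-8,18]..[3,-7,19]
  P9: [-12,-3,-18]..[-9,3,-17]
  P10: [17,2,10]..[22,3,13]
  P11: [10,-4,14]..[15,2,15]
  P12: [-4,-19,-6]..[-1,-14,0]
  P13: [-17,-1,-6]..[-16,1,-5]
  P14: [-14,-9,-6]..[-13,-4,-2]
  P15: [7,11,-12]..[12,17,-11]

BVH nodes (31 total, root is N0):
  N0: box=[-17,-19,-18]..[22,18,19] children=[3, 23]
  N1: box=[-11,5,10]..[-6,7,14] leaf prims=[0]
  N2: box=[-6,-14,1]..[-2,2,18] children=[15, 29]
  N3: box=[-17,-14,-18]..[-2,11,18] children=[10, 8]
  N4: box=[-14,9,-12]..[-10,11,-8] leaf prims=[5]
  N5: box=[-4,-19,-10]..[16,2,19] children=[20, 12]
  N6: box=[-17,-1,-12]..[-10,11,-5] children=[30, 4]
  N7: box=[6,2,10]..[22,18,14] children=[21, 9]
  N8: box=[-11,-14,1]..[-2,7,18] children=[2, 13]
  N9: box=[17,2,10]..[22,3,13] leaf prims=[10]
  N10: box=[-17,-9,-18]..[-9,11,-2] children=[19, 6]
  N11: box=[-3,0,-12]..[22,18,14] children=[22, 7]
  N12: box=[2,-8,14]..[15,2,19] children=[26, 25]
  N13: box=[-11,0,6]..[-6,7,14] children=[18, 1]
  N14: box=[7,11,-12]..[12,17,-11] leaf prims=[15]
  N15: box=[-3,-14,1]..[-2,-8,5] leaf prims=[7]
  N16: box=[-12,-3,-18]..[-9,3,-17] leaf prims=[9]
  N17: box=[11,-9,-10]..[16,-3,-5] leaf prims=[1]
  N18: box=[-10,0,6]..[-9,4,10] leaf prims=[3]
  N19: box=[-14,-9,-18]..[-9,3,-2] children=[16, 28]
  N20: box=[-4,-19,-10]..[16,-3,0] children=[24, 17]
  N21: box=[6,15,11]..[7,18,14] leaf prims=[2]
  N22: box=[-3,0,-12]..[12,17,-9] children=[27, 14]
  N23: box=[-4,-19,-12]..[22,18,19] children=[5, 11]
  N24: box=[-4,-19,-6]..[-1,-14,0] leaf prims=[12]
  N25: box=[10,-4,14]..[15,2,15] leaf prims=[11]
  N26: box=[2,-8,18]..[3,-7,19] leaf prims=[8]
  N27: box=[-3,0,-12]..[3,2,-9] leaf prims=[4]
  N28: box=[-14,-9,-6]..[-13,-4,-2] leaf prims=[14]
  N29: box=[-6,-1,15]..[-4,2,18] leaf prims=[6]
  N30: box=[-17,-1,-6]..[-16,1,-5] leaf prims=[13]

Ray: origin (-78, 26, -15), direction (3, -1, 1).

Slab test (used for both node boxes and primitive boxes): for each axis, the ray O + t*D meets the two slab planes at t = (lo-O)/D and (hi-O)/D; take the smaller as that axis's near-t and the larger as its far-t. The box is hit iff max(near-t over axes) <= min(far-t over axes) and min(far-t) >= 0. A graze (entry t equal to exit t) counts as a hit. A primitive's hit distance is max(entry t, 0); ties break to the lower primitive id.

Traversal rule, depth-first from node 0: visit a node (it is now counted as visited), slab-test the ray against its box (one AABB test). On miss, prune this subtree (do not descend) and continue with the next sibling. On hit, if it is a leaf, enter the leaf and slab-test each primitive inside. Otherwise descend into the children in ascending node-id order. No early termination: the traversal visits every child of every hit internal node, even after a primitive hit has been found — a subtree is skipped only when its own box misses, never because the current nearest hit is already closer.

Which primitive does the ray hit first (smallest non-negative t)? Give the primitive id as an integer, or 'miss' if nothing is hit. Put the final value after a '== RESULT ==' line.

Trace the traversal:
N0 x:[61/3,100/3] y:[8,45] z:[-3,34] -> hit [61/3,100/3], descend [3, 23]
  N3 x:[61/3,76/3] y:[15,40] z:[-3,33] -> hit [61/3,76/3], descend [8, 10]
    N8 x:[67/3,76/3] y:[19,40] z:[16,33] -> hit [67/3,76/3], descend [2, 13]
      N2 x:[24,76/3] y:[24,40] z:[16,33] -> hit [24,76/3], descend [15, 29]
        N15 x:[25,76/3] y:[34,40] z:[16,20] -> miss, prune
        N29 x:[24,74/3] y:[24,27] z:[30,33] -> miss, prune
      N13 x:[67/3,24] y:[19,26] z:[21,29] -> hit [67/3,24], descend [1, 18]
        N1 x:[67/3,24] y:[19,21] z:[25,29] -> miss, prune
        N18 x:[68/3,23] y:[22,26] z:[21,25] -> hit [68/3,23] leaf, test {P3@t=68/3}
    N10 x:[61/3,23] y:[15,35] z:[-3,13] -> miss, prune
  N23 x:[74/3,100/3] y:[8,45] z:[3,34] -> hit [74/3,100/3], descend [5, 11]
    N5 x:[74/3,94/3] y:[24,45] z:[5,34] -> hit [74/3,94/3], descend [12, 20]
      N12 x:[80/3,31] y:[24,34] z:[29,34] -> hit [29,31], descend [25, 26]
        N25 x:[88/3,31] y:[24,30] z:[29,30] -> hit [88/3,30] leaf, test {P11@t=88/3}
        N26 x:[80/3,27] y:[33,34] z:[33,34] -> miss, prune
      N20 x:[74/3,94/3] y:[29,45] z:[5,15] -> miss, prune
    N11 x:[25,100/3] y:[8,26] z:[3,29] -> hit [25,26], descend [7, 22]
      N7 x:[28,100/3] y:[8,24] z:[25,29] -> miss, prune
      N22 x:[25,30] y:[9,26] z:[3,6] -> miss, prune

Summary -> nodes [0, 3, 8, 2, 15, 29, 13, 1, 18, 10, 23, 5, 12, 25, 26, 20, 11, 7, 22]; box-tests=19; leaf-entries=2; first=P3

== RESULT ==
3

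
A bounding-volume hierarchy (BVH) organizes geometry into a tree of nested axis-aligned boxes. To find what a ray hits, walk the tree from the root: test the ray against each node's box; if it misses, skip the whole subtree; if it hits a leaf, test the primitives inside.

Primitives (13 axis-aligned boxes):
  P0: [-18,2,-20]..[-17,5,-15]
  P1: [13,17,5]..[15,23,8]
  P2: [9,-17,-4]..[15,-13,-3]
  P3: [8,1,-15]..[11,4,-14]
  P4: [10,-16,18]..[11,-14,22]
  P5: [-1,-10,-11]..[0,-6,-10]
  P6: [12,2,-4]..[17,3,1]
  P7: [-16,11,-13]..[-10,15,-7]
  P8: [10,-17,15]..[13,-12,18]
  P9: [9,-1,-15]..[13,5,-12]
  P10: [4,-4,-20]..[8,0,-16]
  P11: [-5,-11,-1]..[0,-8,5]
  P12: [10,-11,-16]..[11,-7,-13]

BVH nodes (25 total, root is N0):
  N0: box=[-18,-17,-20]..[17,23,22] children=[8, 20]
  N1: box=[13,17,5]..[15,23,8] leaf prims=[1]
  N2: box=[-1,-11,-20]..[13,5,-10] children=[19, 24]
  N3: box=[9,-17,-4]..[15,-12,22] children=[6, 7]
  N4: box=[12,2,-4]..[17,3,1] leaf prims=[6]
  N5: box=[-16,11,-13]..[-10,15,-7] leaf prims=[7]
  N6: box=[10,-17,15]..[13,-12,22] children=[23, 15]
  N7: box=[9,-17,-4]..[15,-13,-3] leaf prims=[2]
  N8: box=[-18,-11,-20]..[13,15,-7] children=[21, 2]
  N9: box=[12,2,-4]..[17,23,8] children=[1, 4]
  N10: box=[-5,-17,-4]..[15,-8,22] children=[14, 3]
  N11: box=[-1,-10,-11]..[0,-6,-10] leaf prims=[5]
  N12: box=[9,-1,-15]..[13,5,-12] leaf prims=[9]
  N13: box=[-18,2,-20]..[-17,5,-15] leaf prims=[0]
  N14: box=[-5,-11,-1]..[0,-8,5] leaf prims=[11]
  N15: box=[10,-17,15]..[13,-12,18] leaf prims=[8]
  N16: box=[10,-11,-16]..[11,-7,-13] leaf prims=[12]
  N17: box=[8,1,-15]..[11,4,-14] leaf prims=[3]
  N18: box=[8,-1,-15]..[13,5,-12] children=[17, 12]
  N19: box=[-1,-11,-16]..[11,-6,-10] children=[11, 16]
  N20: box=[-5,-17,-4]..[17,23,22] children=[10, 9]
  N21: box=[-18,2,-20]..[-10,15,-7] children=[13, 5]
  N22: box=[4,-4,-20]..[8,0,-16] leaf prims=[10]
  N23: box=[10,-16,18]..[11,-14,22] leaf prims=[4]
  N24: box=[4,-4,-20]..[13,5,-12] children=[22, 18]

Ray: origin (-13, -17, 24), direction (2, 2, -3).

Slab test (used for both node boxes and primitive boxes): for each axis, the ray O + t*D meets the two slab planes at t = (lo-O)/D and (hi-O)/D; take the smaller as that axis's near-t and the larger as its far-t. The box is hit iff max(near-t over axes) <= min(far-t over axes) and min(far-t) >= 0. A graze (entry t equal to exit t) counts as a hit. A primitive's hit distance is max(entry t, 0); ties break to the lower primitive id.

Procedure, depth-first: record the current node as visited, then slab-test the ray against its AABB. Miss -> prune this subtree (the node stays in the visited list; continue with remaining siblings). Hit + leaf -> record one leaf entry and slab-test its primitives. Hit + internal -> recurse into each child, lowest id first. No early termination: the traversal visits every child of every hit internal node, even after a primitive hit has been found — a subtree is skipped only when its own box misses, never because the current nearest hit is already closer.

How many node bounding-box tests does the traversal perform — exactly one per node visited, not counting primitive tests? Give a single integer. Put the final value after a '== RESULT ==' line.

Traverse from the root:
N0 x:[-5/2,15] y:[0,20] z:[2/3,44/3] -> hit [2/3,44/3], descend [8, 20]
  N8 x:[-5/2,13] y:[3,16] z:[31/3,44/3] -> hit [31/3,13], descend [2, 21]
    N2 x:[6,13] y:[3,11] z:[34/3,44/3] -> miss, prune
    N21 x:[-5/2,3/2] y:[19/2,16] z:[31/3,44/3] -> miss, prune
  N20 x:[4,15] y:[0,20] z:[2/3,28/3] -> hit [4,28/3], descend [9, 10]
    N9 x:[25/2,15] y:[19/2,20] z:[16/3,28/3] -> miss, prune
    N10 x:[4,14] y:[0,9/2] z:[2/3,28/3] -> hit [4,9/2], descend [3, 14]
      N3 x:[11,14] y:[0,5/2] z:[2/3,28/3] -> miss, prune
      N14 x:[4,13/2] y:[3,9/2] z:[19/3,25/3] -> miss, prune

Summary -> nodes [0, 8, 2, 21, 20, 9, 10, 3, 14]; box-tests=9; leaf-entries=0; first=miss

== RESULT ==
9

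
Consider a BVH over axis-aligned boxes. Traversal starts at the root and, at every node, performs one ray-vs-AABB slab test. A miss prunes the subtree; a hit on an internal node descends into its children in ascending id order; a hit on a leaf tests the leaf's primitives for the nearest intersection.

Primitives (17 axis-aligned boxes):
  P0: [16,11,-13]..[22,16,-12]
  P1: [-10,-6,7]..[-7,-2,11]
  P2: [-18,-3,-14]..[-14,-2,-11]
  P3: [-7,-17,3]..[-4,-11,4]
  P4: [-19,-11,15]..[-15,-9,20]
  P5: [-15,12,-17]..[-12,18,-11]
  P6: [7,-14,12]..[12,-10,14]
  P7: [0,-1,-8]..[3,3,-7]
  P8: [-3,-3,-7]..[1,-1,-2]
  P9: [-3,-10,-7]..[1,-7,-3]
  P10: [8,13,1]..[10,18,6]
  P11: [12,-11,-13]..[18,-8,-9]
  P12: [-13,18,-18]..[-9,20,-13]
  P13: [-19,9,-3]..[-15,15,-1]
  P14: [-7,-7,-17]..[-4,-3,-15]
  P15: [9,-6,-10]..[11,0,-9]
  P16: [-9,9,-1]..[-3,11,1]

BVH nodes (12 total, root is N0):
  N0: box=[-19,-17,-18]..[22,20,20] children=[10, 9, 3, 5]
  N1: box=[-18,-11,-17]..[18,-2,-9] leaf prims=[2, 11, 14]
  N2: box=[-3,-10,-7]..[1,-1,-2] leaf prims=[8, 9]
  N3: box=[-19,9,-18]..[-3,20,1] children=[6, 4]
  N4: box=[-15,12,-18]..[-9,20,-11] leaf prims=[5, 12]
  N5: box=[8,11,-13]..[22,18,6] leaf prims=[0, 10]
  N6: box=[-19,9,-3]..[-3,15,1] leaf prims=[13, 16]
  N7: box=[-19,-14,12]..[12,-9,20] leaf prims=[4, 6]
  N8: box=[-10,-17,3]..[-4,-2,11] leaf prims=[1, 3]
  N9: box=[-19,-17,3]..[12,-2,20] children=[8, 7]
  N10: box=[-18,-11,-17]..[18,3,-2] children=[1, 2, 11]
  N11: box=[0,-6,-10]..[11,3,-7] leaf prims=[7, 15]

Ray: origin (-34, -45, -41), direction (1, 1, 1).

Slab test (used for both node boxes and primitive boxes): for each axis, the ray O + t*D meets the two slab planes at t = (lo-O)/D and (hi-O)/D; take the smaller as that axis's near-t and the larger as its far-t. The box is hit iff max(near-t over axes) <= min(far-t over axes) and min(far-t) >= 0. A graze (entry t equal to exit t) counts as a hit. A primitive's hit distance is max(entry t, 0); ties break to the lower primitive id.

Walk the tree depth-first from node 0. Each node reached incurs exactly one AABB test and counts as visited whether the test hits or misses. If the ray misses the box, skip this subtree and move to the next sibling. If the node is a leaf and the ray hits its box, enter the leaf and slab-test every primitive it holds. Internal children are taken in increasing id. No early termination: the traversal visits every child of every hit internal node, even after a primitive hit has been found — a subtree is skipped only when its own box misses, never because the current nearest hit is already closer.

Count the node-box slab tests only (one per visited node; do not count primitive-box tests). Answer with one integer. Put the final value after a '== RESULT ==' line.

Traverse from the root:
N0 x:[15,56] y:[28,65] z:[23,61] -> hit [28,56], descend [3, 5, 9, 10]
  N3 x:[15,31] y:[54,65] z:[23,42] -> miss, prune
  N5 x:[42,56] y:[56,63] z:[28,47] -> miss, prune
  N9 x:[15,46] y:[28,43] z:[44,61] -> miss, prune
  N10 x:[16,52] y:[34,48] z:[24,39] -> hit [34,39], descend [1, 2, 11]
    N1 x:[16,52] y:[34,43] z:[24,32] -> miss, prune
    N2 x:[31,35] y:[35,44] z:[34,39] -> hit [35,35] leaf, test {P8(miss), P9@t=35}
    N11 x:[34,45] y:[39,48] z:[31,34] -> miss, prune

8 AABB tests over nodes [0, 3, 5, 9, 10, 1, 2, 11]; 1 leaf entered; closest P9.

== RESULT ==
8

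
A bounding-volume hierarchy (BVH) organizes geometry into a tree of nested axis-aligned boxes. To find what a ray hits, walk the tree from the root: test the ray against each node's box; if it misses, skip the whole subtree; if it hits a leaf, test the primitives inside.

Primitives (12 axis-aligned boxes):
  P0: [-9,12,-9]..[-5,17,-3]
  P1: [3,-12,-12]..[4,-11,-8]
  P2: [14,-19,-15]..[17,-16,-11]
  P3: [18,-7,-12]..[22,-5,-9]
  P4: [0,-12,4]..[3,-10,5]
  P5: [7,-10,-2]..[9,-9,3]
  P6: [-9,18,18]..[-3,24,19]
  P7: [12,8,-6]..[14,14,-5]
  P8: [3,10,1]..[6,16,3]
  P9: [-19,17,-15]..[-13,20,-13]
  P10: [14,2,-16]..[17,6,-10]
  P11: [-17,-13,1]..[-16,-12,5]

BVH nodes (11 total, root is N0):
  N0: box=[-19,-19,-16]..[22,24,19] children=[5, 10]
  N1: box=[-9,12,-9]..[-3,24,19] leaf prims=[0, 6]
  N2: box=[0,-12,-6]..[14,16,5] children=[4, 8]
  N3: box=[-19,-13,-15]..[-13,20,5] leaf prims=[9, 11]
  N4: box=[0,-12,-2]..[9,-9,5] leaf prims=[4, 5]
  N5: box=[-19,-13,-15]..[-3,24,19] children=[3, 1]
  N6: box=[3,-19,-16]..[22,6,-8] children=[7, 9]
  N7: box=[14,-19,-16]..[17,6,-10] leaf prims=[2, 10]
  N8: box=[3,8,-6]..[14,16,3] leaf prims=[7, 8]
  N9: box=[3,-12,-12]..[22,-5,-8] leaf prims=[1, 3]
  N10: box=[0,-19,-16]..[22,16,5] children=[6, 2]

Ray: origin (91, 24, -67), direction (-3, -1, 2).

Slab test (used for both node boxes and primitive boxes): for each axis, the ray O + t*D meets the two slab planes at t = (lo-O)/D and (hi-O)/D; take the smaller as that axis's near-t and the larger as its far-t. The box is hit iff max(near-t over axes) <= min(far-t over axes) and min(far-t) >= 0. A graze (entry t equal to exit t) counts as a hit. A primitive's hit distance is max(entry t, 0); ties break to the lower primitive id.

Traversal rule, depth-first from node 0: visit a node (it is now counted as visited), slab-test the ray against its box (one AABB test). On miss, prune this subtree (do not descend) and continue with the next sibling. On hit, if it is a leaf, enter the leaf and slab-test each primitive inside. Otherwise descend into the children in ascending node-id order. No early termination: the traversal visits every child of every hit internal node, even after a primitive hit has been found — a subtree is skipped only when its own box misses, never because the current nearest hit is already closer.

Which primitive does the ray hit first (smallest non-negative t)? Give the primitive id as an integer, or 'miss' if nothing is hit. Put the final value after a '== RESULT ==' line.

Walk:
N0 x:[23,110/3] y:[0,43] z:[51/2,43] -> hit [51/2,110/3], descend [5, 10]
  N5 x:[94/3,110/3] y:[0,37] z:[26,43] -> hit [94/3,110/3], descend [1, 3]
    N1 x:[94/3,100/3] y:[0,12] z:[29,43] -> miss, prune
    N3 x:[104/3,110/3] y:[4,37] z:[26,36] -> hit [104/3,36] leaf, test {P9(miss), P11@t=36}
  N10 x:[23,91/3] y:[8,43] z:[51/2,36] -> hit [51/2,91/3], descend [2, 6]
    N2 x:[77/3,91/3] y:[8,36] z:[61/2,36] -> miss, prune
    N6 x:[23,88/3] y:[18,43] z:[51/2,59/2] -> hit [51/2,88/3], descend [7, 9]
      N7 x:[74/3,77/3] y:[18,43] z:[51/2,57/2] -> hit [51/2,77/3] leaf, test {P2(miss), P10(miss)}
      N9 x:[23,88/3] y:[29,36] z:[55/2,59/2] -> hit [29,88/3] leaf, test {P1(miss), P3(miss)}

9 AABB tests over nodes [0, 5, 1, 3, 10, 2, 6, 7, 9]; 3 leaves entered; closest P11.

== RESULT ==
11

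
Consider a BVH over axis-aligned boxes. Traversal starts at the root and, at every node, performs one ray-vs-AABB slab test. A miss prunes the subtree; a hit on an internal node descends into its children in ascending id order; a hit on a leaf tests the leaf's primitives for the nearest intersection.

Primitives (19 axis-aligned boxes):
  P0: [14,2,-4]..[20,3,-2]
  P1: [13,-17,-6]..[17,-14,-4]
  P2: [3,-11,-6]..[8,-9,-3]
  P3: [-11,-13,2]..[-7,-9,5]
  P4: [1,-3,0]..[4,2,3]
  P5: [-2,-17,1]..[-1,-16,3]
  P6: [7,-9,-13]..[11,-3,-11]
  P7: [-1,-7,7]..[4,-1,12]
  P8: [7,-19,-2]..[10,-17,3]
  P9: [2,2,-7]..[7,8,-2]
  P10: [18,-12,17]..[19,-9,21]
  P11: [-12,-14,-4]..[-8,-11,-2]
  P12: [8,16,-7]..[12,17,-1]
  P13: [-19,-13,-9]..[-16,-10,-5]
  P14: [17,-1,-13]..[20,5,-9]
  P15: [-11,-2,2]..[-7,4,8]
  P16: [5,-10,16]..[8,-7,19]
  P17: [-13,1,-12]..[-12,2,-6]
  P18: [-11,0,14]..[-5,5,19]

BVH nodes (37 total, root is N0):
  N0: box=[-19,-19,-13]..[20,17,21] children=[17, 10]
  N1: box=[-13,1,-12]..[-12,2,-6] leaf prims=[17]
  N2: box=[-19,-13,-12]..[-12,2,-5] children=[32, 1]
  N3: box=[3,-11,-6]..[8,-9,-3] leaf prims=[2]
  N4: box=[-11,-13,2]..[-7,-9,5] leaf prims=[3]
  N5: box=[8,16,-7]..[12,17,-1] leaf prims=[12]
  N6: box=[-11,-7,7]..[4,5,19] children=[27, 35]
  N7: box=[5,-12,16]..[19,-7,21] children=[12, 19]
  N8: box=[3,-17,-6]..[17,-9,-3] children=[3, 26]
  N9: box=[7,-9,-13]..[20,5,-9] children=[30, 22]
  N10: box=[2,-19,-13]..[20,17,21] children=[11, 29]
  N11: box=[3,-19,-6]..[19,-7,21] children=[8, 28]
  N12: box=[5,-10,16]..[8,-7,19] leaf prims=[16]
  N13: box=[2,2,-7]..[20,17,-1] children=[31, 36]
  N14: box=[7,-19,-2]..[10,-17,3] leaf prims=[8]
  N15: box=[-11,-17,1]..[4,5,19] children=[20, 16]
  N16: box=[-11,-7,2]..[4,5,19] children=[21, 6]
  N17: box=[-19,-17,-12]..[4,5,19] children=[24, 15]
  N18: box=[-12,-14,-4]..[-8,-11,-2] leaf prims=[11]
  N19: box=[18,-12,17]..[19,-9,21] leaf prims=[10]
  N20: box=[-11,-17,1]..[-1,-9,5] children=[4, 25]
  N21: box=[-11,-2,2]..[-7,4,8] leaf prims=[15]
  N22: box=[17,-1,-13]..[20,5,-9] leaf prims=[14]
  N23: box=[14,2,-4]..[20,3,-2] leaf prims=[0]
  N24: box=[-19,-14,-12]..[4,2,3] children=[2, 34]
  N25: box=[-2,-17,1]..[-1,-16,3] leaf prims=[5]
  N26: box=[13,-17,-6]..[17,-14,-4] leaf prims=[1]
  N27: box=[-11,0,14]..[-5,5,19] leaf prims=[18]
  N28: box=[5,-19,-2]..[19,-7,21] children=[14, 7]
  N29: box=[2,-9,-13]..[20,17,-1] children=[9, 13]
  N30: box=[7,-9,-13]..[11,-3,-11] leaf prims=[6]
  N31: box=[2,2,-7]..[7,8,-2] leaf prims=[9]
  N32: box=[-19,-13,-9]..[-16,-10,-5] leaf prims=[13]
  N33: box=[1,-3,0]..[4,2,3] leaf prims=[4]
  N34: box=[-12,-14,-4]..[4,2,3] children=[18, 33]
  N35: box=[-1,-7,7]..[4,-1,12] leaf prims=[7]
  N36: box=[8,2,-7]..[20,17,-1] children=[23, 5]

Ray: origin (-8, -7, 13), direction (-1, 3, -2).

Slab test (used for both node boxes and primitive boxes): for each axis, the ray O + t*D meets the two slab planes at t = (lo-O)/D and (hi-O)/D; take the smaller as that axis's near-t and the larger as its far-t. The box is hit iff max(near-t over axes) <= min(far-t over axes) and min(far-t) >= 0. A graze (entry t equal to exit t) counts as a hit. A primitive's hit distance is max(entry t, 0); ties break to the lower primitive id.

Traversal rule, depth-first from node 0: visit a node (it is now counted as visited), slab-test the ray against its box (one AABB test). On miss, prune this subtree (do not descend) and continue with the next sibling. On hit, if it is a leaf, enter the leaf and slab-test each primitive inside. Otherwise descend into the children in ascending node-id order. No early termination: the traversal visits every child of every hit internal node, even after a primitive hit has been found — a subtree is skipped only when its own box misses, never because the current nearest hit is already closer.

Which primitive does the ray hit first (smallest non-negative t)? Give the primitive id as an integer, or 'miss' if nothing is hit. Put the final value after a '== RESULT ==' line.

Traverse from the root:
N0 x:[-28,11] y:[-4,8] z:[-4,13] -> hit [-4,8], descend [10, 17]
  N10 x:[-28,-10] y:[-4,8] z:[-4,13] -> miss, prune
  N17 x:[-12,11] y:[-10/3,4] z:[-3,25/2] -> hit [-3,4], descend [15, 24]
    N15 x:[-12,3] y:[-10/3,4] z:[-3,6] -> hit [-3,3], descend [16, 20]
      N16 x:[-12,3] y:[0,4] z:[-3,11/2] -> hit [0,3], descend [6, 21]
        N6 x:[-12,3] y:[0,4] z:[-3,3] -> hit [0,3], descend [27, 35]
          N27 x:[-3,3] y:[7/3,4] z:[-3,-1/2] -> miss, prune
          N35 x:[-12,-7] y:[0,2] z:[1/2,3] -> miss, prune
        N21 x:[-1,3] y:[5/3,11/3] z:[5/2,11/2] -> hit [5/2,3] leaf, test {P15@t=5/2}
      N20 x:[-7,3] y:[-10/3,-2/3] z:[4,6] -> miss, prune
    N24 x:[-12,11] y:[-7/3,3] z:[5,25/2] -> miss, prune

order=[0, 10, 17, 15, 16, 6, 27, 35, 21, 20, 24]  |boxes|=11  |leaves|=1  hit=P15

== RESULT ==
15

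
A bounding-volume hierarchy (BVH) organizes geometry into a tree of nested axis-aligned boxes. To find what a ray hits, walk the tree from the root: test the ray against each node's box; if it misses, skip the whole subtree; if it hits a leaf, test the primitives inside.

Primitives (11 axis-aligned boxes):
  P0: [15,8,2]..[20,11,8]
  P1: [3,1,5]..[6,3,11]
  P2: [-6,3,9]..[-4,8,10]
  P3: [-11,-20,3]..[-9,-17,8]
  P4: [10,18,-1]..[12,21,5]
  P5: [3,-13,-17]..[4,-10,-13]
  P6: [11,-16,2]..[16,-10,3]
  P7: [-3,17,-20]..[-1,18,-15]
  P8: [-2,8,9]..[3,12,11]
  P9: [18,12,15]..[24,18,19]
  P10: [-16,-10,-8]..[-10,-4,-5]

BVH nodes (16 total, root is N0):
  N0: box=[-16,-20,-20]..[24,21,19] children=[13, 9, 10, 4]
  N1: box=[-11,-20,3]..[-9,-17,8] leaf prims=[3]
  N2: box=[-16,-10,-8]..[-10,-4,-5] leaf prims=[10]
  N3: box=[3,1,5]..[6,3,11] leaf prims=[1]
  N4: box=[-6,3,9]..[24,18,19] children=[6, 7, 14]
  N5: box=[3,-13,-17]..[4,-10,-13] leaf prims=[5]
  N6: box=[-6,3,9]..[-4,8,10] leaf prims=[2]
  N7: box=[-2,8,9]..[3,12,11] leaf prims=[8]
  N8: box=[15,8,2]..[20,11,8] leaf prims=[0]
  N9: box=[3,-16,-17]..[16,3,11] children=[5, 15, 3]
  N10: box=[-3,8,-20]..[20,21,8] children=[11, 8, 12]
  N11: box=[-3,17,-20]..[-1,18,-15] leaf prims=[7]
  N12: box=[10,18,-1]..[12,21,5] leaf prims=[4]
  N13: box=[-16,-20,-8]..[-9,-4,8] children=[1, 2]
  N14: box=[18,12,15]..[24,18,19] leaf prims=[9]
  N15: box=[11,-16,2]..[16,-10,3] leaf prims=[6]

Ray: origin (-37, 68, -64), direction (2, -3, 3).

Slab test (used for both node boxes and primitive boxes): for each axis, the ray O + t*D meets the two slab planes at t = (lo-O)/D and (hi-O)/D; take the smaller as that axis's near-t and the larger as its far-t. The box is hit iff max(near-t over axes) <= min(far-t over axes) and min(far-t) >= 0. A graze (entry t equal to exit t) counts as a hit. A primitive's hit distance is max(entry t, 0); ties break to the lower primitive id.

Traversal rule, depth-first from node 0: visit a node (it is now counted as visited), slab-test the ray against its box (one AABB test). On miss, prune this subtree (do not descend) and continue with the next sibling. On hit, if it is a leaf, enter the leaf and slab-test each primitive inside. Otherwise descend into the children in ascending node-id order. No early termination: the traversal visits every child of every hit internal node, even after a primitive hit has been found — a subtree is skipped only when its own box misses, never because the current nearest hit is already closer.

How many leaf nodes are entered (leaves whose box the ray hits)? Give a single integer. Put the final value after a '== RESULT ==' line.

Trace the traversal:
N0 x:[21/2,61/2] y:[47/3,88/3] z:[44/3,83/3] -> hit [47/3,83/3], descend [4, 9, 10, 13]
  N4 x:[31/2,61/2] y:[50/3,65/3] z:[73/3,83/3] -> miss, prune
  N9 x:[20,53/2] y:[65/3,28] z:[47/3,25] -> hit [65/3,25], descend [3, 5, 15]
    N3 x:[20,43/2] y:[65/3,67/3] z:[23,25] -> miss, prune
    N5 x:[20,41/2] y:[26,27] z:[47/3,17] -> miss, prune
    N15 x:[24,53/2] y:[26,28] z:[22,67/3] -> miss, prune
  N10 x:[17,57/2] y:[47/3,20] z:[44/3,24] -> hit [17,20], descend [8, 11, 12]
    N8 x:[26,57/2] y:[19,20] z:[22,24] -> miss, prune
    N11 x:[17,18] y:[50/3,17] z:[44/3,49/3] -> miss, prune
    N12 x:[47/2,49/2] y:[47/3,50/3] z:[21,23] -> miss, prune
  N13 x:[21/2,14] y:[24,88/3] z:[56/3,24] -> miss, prune

11 AABB tests over nodes [0, 4, 9, 3, 5, 15, 10, 8, 11, 12, 13]; 0 leaves entered; closest miss.

== RESULT ==
0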